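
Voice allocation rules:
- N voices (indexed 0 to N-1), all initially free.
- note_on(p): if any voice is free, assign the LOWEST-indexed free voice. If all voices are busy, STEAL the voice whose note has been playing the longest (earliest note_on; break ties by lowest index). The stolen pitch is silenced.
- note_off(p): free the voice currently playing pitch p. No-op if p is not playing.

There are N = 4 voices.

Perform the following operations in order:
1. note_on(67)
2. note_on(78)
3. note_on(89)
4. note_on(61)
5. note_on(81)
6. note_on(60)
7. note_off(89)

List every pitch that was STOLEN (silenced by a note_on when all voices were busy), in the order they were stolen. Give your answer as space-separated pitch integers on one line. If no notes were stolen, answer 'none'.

Op 1: note_on(67): voice 0 is free -> assigned | voices=[67 - - -]
Op 2: note_on(78): voice 1 is free -> assigned | voices=[67 78 - -]
Op 3: note_on(89): voice 2 is free -> assigned | voices=[67 78 89 -]
Op 4: note_on(61): voice 3 is free -> assigned | voices=[67 78 89 61]
Op 5: note_on(81): all voices busy, STEAL voice 0 (pitch 67, oldest) -> assign | voices=[81 78 89 61]
Op 6: note_on(60): all voices busy, STEAL voice 1 (pitch 78, oldest) -> assign | voices=[81 60 89 61]
Op 7: note_off(89): free voice 2 | voices=[81 60 - 61]

Answer: 67 78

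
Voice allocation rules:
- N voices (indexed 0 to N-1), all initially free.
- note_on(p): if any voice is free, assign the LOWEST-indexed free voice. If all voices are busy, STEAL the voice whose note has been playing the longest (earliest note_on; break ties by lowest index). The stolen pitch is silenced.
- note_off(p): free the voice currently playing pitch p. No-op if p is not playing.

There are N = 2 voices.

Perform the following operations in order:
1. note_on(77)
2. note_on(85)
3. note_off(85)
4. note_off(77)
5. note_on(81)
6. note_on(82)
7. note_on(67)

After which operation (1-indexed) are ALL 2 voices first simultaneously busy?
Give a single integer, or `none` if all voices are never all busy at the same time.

Op 1: note_on(77): voice 0 is free -> assigned | voices=[77 -]
Op 2: note_on(85): voice 1 is free -> assigned | voices=[77 85]
Op 3: note_off(85): free voice 1 | voices=[77 -]
Op 4: note_off(77): free voice 0 | voices=[- -]
Op 5: note_on(81): voice 0 is free -> assigned | voices=[81 -]
Op 6: note_on(82): voice 1 is free -> assigned | voices=[81 82]
Op 7: note_on(67): all voices busy, STEAL voice 0 (pitch 81, oldest) -> assign | voices=[67 82]

Answer: 2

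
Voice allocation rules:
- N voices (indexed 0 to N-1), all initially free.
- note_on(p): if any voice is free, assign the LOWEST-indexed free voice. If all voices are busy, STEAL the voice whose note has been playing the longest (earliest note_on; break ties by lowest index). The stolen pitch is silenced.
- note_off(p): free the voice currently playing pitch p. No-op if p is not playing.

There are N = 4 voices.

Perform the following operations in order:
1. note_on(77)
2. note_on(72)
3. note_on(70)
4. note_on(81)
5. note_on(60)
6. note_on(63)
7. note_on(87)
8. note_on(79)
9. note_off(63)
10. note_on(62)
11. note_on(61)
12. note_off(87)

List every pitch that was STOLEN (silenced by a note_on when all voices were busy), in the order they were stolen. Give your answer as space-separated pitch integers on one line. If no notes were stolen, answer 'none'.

Answer: 77 72 70 81 60

Derivation:
Op 1: note_on(77): voice 0 is free -> assigned | voices=[77 - - -]
Op 2: note_on(72): voice 1 is free -> assigned | voices=[77 72 - -]
Op 3: note_on(70): voice 2 is free -> assigned | voices=[77 72 70 -]
Op 4: note_on(81): voice 3 is free -> assigned | voices=[77 72 70 81]
Op 5: note_on(60): all voices busy, STEAL voice 0 (pitch 77, oldest) -> assign | voices=[60 72 70 81]
Op 6: note_on(63): all voices busy, STEAL voice 1 (pitch 72, oldest) -> assign | voices=[60 63 70 81]
Op 7: note_on(87): all voices busy, STEAL voice 2 (pitch 70, oldest) -> assign | voices=[60 63 87 81]
Op 8: note_on(79): all voices busy, STEAL voice 3 (pitch 81, oldest) -> assign | voices=[60 63 87 79]
Op 9: note_off(63): free voice 1 | voices=[60 - 87 79]
Op 10: note_on(62): voice 1 is free -> assigned | voices=[60 62 87 79]
Op 11: note_on(61): all voices busy, STEAL voice 0 (pitch 60, oldest) -> assign | voices=[61 62 87 79]
Op 12: note_off(87): free voice 2 | voices=[61 62 - 79]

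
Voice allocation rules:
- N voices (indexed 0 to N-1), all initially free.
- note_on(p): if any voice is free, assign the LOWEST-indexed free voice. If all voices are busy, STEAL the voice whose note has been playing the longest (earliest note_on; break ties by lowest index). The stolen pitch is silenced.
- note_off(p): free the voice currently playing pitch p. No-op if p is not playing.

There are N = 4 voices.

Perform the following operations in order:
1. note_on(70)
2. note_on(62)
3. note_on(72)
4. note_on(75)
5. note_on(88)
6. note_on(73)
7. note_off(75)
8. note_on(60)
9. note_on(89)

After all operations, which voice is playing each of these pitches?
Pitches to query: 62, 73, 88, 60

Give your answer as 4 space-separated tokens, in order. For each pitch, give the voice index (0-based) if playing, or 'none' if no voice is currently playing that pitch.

Answer: none 1 0 3

Derivation:
Op 1: note_on(70): voice 0 is free -> assigned | voices=[70 - - -]
Op 2: note_on(62): voice 1 is free -> assigned | voices=[70 62 - -]
Op 3: note_on(72): voice 2 is free -> assigned | voices=[70 62 72 -]
Op 4: note_on(75): voice 3 is free -> assigned | voices=[70 62 72 75]
Op 5: note_on(88): all voices busy, STEAL voice 0 (pitch 70, oldest) -> assign | voices=[88 62 72 75]
Op 6: note_on(73): all voices busy, STEAL voice 1 (pitch 62, oldest) -> assign | voices=[88 73 72 75]
Op 7: note_off(75): free voice 3 | voices=[88 73 72 -]
Op 8: note_on(60): voice 3 is free -> assigned | voices=[88 73 72 60]
Op 9: note_on(89): all voices busy, STEAL voice 2 (pitch 72, oldest) -> assign | voices=[88 73 89 60]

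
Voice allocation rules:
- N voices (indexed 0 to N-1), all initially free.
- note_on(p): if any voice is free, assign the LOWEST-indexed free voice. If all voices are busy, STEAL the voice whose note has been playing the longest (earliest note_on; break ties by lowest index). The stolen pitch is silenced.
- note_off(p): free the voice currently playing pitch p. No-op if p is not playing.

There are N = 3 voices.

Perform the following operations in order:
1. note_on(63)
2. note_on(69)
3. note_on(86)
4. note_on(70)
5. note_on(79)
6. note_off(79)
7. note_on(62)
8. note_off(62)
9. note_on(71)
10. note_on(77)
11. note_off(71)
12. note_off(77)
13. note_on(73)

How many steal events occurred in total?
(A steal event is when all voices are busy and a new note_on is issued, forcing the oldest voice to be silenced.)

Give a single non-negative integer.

Op 1: note_on(63): voice 0 is free -> assigned | voices=[63 - -]
Op 2: note_on(69): voice 1 is free -> assigned | voices=[63 69 -]
Op 3: note_on(86): voice 2 is free -> assigned | voices=[63 69 86]
Op 4: note_on(70): all voices busy, STEAL voice 0 (pitch 63, oldest) -> assign | voices=[70 69 86]
Op 5: note_on(79): all voices busy, STEAL voice 1 (pitch 69, oldest) -> assign | voices=[70 79 86]
Op 6: note_off(79): free voice 1 | voices=[70 - 86]
Op 7: note_on(62): voice 1 is free -> assigned | voices=[70 62 86]
Op 8: note_off(62): free voice 1 | voices=[70 - 86]
Op 9: note_on(71): voice 1 is free -> assigned | voices=[70 71 86]
Op 10: note_on(77): all voices busy, STEAL voice 2 (pitch 86, oldest) -> assign | voices=[70 71 77]
Op 11: note_off(71): free voice 1 | voices=[70 - 77]
Op 12: note_off(77): free voice 2 | voices=[70 - -]
Op 13: note_on(73): voice 1 is free -> assigned | voices=[70 73 -]

Answer: 3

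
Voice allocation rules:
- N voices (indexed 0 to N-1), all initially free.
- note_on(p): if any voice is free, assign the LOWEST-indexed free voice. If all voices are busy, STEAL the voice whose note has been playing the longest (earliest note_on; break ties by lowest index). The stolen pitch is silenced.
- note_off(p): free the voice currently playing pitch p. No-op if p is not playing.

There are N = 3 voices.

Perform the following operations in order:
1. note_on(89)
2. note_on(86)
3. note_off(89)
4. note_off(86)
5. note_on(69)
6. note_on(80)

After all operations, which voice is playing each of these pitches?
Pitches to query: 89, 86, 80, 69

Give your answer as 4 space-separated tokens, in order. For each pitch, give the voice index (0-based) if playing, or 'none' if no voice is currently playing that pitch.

Answer: none none 1 0

Derivation:
Op 1: note_on(89): voice 0 is free -> assigned | voices=[89 - -]
Op 2: note_on(86): voice 1 is free -> assigned | voices=[89 86 -]
Op 3: note_off(89): free voice 0 | voices=[- 86 -]
Op 4: note_off(86): free voice 1 | voices=[- - -]
Op 5: note_on(69): voice 0 is free -> assigned | voices=[69 - -]
Op 6: note_on(80): voice 1 is free -> assigned | voices=[69 80 -]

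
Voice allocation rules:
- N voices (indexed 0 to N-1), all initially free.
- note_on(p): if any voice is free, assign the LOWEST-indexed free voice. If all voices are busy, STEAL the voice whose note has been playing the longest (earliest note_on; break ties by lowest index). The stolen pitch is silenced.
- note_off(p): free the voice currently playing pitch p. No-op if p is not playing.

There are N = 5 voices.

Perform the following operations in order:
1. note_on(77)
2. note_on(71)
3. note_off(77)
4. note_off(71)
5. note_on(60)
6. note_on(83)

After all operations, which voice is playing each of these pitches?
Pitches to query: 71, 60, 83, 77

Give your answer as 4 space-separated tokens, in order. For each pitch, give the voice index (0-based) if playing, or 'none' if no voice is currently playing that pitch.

Op 1: note_on(77): voice 0 is free -> assigned | voices=[77 - - - -]
Op 2: note_on(71): voice 1 is free -> assigned | voices=[77 71 - - -]
Op 3: note_off(77): free voice 0 | voices=[- 71 - - -]
Op 4: note_off(71): free voice 1 | voices=[- - - - -]
Op 5: note_on(60): voice 0 is free -> assigned | voices=[60 - - - -]
Op 6: note_on(83): voice 1 is free -> assigned | voices=[60 83 - - -]

Answer: none 0 1 none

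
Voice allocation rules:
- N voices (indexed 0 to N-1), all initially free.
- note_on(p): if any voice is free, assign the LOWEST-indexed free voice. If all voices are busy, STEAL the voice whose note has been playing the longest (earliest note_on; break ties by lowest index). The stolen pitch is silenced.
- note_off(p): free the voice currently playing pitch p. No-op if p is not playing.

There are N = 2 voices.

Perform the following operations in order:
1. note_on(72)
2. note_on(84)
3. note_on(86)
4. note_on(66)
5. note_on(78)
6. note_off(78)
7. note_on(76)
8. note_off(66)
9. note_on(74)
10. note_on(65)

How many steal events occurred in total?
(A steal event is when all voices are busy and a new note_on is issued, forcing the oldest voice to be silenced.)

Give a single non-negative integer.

Op 1: note_on(72): voice 0 is free -> assigned | voices=[72 -]
Op 2: note_on(84): voice 1 is free -> assigned | voices=[72 84]
Op 3: note_on(86): all voices busy, STEAL voice 0 (pitch 72, oldest) -> assign | voices=[86 84]
Op 4: note_on(66): all voices busy, STEAL voice 1 (pitch 84, oldest) -> assign | voices=[86 66]
Op 5: note_on(78): all voices busy, STEAL voice 0 (pitch 86, oldest) -> assign | voices=[78 66]
Op 6: note_off(78): free voice 0 | voices=[- 66]
Op 7: note_on(76): voice 0 is free -> assigned | voices=[76 66]
Op 8: note_off(66): free voice 1 | voices=[76 -]
Op 9: note_on(74): voice 1 is free -> assigned | voices=[76 74]
Op 10: note_on(65): all voices busy, STEAL voice 0 (pitch 76, oldest) -> assign | voices=[65 74]

Answer: 4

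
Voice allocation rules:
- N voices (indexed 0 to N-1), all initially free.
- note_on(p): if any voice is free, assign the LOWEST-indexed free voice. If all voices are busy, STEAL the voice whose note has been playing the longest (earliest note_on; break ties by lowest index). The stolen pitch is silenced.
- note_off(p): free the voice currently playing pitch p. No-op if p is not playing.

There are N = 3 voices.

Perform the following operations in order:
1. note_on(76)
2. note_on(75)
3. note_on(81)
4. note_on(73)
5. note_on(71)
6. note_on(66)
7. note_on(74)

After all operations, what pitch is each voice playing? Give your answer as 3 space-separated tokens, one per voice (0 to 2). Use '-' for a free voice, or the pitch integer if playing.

Answer: 74 71 66

Derivation:
Op 1: note_on(76): voice 0 is free -> assigned | voices=[76 - -]
Op 2: note_on(75): voice 1 is free -> assigned | voices=[76 75 -]
Op 3: note_on(81): voice 2 is free -> assigned | voices=[76 75 81]
Op 4: note_on(73): all voices busy, STEAL voice 0 (pitch 76, oldest) -> assign | voices=[73 75 81]
Op 5: note_on(71): all voices busy, STEAL voice 1 (pitch 75, oldest) -> assign | voices=[73 71 81]
Op 6: note_on(66): all voices busy, STEAL voice 2 (pitch 81, oldest) -> assign | voices=[73 71 66]
Op 7: note_on(74): all voices busy, STEAL voice 0 (pitch 73, oldest) -> assign | voices=[74 71 66]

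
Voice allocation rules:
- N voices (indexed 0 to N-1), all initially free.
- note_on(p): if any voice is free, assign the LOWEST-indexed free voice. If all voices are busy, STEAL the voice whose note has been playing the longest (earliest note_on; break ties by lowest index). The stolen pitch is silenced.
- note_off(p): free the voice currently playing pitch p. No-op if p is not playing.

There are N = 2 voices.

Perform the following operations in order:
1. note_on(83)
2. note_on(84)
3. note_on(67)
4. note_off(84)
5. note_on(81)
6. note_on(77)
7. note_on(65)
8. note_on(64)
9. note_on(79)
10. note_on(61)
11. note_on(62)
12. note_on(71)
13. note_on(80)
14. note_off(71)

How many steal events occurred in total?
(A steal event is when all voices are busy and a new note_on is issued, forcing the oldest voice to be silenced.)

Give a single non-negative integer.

Op 1: note_on(83): voice 0 is free -> assigned | voices=[83 -]
Op 2: note_on(84): voice 1 is free -> assigned | voices=[83 84]
Op 3: note_on(67): all voices busy, STEAL voice 0 (pitch 83, oldest) -> assign | voices=[67 84]
Op 4: note_off(84): free voice 1 | voices=[67 -]
Op 5: note_on(81): voice 1 is free -> assigned | voices=[67 81]
Op 6: note_on(77): all voices busy, STEAL voice 0 (pitch 67, oldest) -> assign | voices=[77 81]
Op 7: note_on(65): all voices busy, STEAL voice 1 (pitch 81, oldest) -> assign | voices=[77 65]
Op 8: note_on(64): all voices busy, STEAL voice 0 (pitch 77, oldest) -> assign | voices=[64 65]
Op 9: note_on(79): all voices busy, STEAL voice 1 (pitch 65, oldest) -> assign | voices=[64 79]
Op 10: note_on(61): all voices busy, STEAL voice 0 (pitch 64, oldest) -> assign | voices=[61 79]
Op 11: note_on(62): all voices busy, STEAL voice 1 (pitch 79, oldest) -> assign | voices=[61 62]
Op 12: note_on(71): all voices busy, STEAL voice 0 (pitch 61, oldest) -> assign | voices=[71 62]
Op 13: note_on(80): all voices busy, STEAL voice 1 (pitch 62, oldest) -> assign | voices=[71 80]
Op 14: note_off(71): free voice 0 | voices=[- 80]

Answer: 9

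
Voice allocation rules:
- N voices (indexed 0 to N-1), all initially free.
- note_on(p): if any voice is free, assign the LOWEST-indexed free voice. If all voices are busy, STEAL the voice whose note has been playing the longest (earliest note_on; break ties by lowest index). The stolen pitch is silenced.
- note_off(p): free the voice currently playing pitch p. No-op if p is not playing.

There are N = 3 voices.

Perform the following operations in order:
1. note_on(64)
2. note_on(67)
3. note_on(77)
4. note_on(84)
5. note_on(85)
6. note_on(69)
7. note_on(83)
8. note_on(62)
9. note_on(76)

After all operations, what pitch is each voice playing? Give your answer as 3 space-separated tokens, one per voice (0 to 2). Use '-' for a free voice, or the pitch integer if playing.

Answer: 83 62 76

Derivation:
Op 1: note_on(64): voice 0 is free -> assigned | voices=[64 - -]
Op 2: note_on(67): voice 1 is free -> assigned | voices=[64 67 -]
Op 3: note_on(77): voice 2 is free -> assigned | voices=[64 67 77]
Op 4: note_on(84): all voices busy, STEAL voice 0 (pitch 64, oldest) -> assign | voices=[84 67 77]
Op 5: note_on(85): all voices busy, STEAL voice 1 (pitch 67, oldest) -> assign | voices=[84 85 77]
Op 6: note_on(69): all voices busy, STEAL voice 2 (pitch 77, oldest) -> assign | voices=[84 85 69]
Op 7: note_on(83): all voices busy, STEAL voice 0 (pitch 84, oldest) -> assign | voices=[83 85 69]
Op 8: note_on(62): all voices busy, STEAL voice 1 (pitch 85, oldest) -> assign | voices=[83 62 69]
Op 9: note_on(76): all voices busy, STEAL voice 2 (pitch 69, oldest) -> assign | voices=[83 62 76]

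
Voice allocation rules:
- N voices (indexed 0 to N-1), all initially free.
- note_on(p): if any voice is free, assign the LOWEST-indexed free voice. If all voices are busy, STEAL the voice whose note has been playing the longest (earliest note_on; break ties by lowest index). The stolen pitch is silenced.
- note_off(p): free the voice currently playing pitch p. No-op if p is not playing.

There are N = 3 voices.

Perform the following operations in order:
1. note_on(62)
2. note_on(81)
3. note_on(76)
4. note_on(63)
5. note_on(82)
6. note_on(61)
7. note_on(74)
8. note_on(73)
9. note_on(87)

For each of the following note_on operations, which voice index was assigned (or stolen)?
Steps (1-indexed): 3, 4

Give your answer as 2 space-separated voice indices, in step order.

Answer: 2 0

Derivation:
Op 1: note_on(62): voice 0 is free -> assigned | voices=[62 - -]
Op 2: note_on(81): voice 1 is free -> assigned | voices=[62 81 -]
Op 3: note_on(76): voice 2 is free -> assigned | voices=[62 81 76]
Op 4: note_on(63): all voices busy, STEAL voice 0 (pitch 62, oldest) -> assign | voices=[63 81 76]
Op 5: note_on(82): all voices busy, STEAL voice 1 (pitch 81, oldest) -> assign | voices=[63 82 76]
Op 6: note_on(61): all voices busy, STEAL voice 2 (pitch 76, oldest) -> assign | voices=[63 82 61]
Op 7: note_on(74): all voices busy, STEAL voice 0 (pitch 63, oldest) -> assign | voices=[74 82 61]
Op 8: note_on(73): all voices busy, STEAL voice 1 (pitch 82, oldest) -> assign | voices=[74 73 61]
Op 9: note_on(87): all voices busy, STEAL voice 2 (pitch 61, oldest) -> assign | voices=[74 73 87]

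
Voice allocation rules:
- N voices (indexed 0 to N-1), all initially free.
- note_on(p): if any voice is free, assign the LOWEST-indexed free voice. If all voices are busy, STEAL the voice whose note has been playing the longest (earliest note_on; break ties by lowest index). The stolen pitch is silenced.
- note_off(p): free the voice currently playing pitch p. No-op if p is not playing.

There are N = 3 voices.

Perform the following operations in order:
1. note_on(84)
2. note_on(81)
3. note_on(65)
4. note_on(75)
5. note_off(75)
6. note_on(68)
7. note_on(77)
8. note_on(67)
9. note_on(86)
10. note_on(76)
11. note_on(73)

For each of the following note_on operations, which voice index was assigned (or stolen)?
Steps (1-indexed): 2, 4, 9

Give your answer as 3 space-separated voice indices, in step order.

Op 1: note_on(84): voice 0 is free -> assigned | voices=[84 - -]
Op 2: note_on(81): voice 1 is free -> assigned | voices=[84 81 -]
Op 3: note_on(65): voice 2 is free -> assigned | voices=[84 81 65]
Op 4: note_on(75): all voices busy, STEAL voice 0 (pitch 84, oldest) -> assign | voices=[75 81 65]
Op 5: note_off(75): free voice 0 | voices=[- 81 65]
Op 6: note_on(68): voice 0 is free -> assigned | voices=[68 81 65]
Op 7: note_on(77): all voices busy, STEAL voice 1 (pitch 81, oldest) -> assign | voices=[68 77 65]
Op 8: note_on(67): all voices busy, STEAL voice 2 (pitch 65, oldest) -> assign | voices=[68 77 67]
Op 9: note_on(86): all voices busy, STEAL voice 0 (pitch 68, oldest) -> assign | voices=[86 77 67]
Op 10: note_on(76): all voices busy, STEAL voice 1 (pitch 77, oldest) -> assign | voices=[86 76 67]
Op 11: note_on(73): all voices busy, STEAL voice 2 (pitch 67, oldest) -> assign | voices=[86 76 73]

Answer: 1 0 0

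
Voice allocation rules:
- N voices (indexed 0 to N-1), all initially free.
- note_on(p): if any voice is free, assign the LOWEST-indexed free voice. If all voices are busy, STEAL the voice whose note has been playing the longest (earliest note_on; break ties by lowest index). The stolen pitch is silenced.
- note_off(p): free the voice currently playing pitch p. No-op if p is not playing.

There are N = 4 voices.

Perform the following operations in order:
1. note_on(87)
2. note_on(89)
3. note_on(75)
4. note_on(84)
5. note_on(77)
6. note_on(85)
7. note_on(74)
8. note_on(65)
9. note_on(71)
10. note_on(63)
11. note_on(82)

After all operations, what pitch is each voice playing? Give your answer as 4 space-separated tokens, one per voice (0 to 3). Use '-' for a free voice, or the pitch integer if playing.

Answer: 71 63 82 65

Derivation:
Op 1: note_on(87): voice 0 is free -> assigned | voices=[87 - - -]
Op 2: note_on(89): voice 1 is free -> assigned | voices=[87 89 - -]
Op 3: note_on(75): voice 2 is free -> assigned | voices=[87 89 75 -]
Op 4: note_on(84): voice 3 is free -> assigned | voices=[87 89 75 84]
Op 5: note_on(77): all voices busy, STEAL voice 0 (pitch 87, oldest) -> assign | voices=[77 89 75 84]
Op 6: note_on(85): all voices busy, STEAL voice 1 (pitch 89, oldest) -> assign | voices=[77 85 75 84]
Op 7: note_on(74): all voices busy, STEAL voice 2 (pitch 75, oldest) -> assign | voices=[77 85 74 84]
Op 8: note_on(65): all voices busy, STEAL voice 3 (pitch 84, oldest) -> assign | voices=[77 85 74 65]
Op 9: note_on(71): all voices busy, STEAL voice 0 (pitch 77, oldest) -> assign | voices=[71 85 74 65]
Op 10: note_on(63): all voices busy, STEAL voice 1 (pitch 85, oldest) -> assign | voices=[71 63 74 65]
Op 11: note_on(82): all voices busy, STEAL voice 2 (pitch 74, oldest) -> assign | voices=[71 63 82 65]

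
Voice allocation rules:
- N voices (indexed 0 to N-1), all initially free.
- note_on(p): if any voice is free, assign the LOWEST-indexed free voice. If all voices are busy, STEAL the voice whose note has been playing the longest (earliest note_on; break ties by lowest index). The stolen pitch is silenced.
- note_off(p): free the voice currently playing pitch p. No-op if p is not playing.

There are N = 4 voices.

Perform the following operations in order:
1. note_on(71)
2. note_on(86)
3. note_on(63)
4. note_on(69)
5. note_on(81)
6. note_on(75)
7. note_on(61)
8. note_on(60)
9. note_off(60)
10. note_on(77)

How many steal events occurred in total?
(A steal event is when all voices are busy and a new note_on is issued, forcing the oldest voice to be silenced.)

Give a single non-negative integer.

Answer: 4

Derivation:
Op 1: note_on(71): voice 0 is free -> assigned | voices=[71 - - -]
Op 2: note_on(86): voice 1 is free -> assigned | voices=[71 86 - -]
Op 3: note_on(63): voice 2 is free -> assigned | voices=[71 86 63 -]
Op 4: note_on(69): voice 3 is free -> assigned | voices=[71 86 63 69]
Op 5: note_on(81): all voices busy, STEAL voice 0 (pitch 71, oldest) -> assign | voices=[81 86 63 69]
Op 6: note_on(75): all voices busy, STEAL voice 1 (pitch 86, oldest) -> assign | voices=[81 75 63 69]
Op 7: note_on(61): all voices busy, STEAL voice 2 (pitch 63, oldest) -> assign | voices=[81 75 61 69]
Op 8: note_on(60): all voices busy, STEAL voice 3 (pitch 69, oldest) -> assign | voices=[81 75 61 60]
Op 9: note_off(60): free voice 3 | voices=[81 75 61 -]
Op 10: note_on(77): voice 3 is free -> assigned | voices=[81 75 61 77]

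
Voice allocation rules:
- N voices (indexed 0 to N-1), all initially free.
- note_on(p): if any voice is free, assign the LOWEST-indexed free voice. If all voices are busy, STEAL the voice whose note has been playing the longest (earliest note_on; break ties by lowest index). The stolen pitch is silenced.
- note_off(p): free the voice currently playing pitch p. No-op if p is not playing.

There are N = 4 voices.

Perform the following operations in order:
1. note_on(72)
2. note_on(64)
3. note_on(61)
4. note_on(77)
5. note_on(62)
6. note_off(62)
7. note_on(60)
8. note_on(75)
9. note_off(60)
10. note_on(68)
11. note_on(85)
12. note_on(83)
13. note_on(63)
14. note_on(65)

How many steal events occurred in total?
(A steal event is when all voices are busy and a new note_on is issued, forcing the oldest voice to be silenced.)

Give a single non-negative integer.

Answer: 6

Derivation:
Op 1: note_on(72): voice 0 is free -> assigned | voices=[72 - - -]
Op 2: note_on(64): voice 1 is free -> assigned | voices=[72 64 - -]
Op 3: note_on(61): voice 2 is free -> assigned | voices=[72 64 61 -]
Op 4: note_on(77): voice 3 is free -> assigned | voices=[72 64 61 77]
Op 5: note_on(62): all voices busy, STEAL voice 0 (pitch 72, oldest) -> assign | voices=[62 64 61 77]
Op 6: note_off(62): free voice 0 | voices=[- 64 61 77]
Op 7: note_on(60): voice 0 is free -> assigned | voices=[60 64 61 77]
Op 8: note_on(75): all voices busy, STEAL voice 1 (pitch 64, oldest) -> assign | voices=[60 75 61 77]
Op 9: note_off(60): free voice 0 | voices=[- 75 61 77]
Op 10: note_on(68): voice 0 is free -> assigned | voices=[68 75 61 77]
Op 11: note_on(85): all voices busy, STEAL voice 2 (pitch 61, oldest) -> assign | voices=[68 75 85 77]
Op 12: note_on(83): all voices busy, STEAL voice 3 (pitch 77, oldest) -> assign | voices=[68 75 85 83]
Op 13: note_on(63): all voices busy, STEAL voice 1 (pitch 75, oldest) -> assign | voices=[68 63 85 83]
Op 14: note_on(65): all voices busy, STEAL voice 0 (pitch 68, oldest) -> assign | voices=[65 63 85 83]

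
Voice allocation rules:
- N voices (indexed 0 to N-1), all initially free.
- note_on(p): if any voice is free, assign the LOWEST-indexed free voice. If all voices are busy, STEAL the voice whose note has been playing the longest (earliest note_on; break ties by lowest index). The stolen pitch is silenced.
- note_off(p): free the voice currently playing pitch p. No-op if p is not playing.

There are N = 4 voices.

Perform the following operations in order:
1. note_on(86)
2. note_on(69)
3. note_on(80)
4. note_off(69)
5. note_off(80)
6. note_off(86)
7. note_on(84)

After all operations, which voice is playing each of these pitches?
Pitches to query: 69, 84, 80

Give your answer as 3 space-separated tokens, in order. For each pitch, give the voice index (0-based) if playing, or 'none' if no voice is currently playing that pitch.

Answer: none 0 none

Derivation:
Op 1: note_on(86): voice 0 is free -> assigned | voices=[86 - - -]
Op 2: note_on(69): voice 1 is free -> assigned | voices=[86 69 - -]
Op 3: note_on(80): voice 2 is free -> assigned | voices=[86 69 80 -]
Op 4: note_off(69): free voice 1 | voices=[86 - 80 -]
Op 5: note_off(80): free voice 2 | voices=[86 - - -]
Op 6: note_off(86): free voice 0 | voices=[- - - -]
Op 7: note_on(84): voice 0 is free -> assigned | voices=[84 - - -]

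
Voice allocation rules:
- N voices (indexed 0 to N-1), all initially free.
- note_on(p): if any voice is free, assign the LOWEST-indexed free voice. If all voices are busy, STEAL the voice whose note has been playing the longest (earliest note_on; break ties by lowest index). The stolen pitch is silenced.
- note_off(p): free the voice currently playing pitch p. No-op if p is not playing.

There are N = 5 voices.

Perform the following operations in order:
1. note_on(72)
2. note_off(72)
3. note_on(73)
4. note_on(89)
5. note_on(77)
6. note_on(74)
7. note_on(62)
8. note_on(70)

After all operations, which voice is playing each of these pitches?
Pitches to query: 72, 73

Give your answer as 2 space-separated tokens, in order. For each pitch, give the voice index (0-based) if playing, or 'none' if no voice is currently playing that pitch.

Answer: none none

Derivation:
Op 1: note_on(72): voice 0 is free -> assigned | voices=[72 - - - -]
Op 2: note_off(72): free voice 0 | voices=[- - - - -]
Op 3: note_on(73): voice 0 is free -> assigned | voices=[73 - - - -]
Op 4: note_on(89): voice 1 is free -> assigned | voices=[73 89 - - -]
Op 5: note_on(77): voice 2 is free -> assigned | voices=[73 89 77 - -]
Op 6: note_on(74): voice 3 is free -> assigned | voices=[73 89 77 74 -]
Op 7: note_on(62): voice 4 is free -> assigned | voices=[73 89 77 74 62]
Op 8: note_on(70): all voices busy, STEAL voice 0 (pitch 73, oldest) -> assign | voices=[70 89 77 74 62]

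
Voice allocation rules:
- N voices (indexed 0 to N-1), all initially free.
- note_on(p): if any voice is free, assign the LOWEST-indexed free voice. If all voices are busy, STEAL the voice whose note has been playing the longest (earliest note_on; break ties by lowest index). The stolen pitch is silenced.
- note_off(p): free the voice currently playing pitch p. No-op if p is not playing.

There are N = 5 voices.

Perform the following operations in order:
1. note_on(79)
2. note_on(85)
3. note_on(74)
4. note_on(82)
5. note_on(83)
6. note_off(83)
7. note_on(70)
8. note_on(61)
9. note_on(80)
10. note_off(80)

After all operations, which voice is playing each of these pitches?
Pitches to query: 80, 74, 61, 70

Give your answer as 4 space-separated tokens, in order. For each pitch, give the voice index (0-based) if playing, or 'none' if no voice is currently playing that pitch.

Answer: none 2 0 4

Derivation:
Op 1: note_on(79): voice 0 is free -> assigned | voices=[79 - - - -]
Op 2: note_on(85): voice 1 is free -> assigned | voices=[79 85 - - -]
Op 3: note_on(74): voice 2 is free -> assigned | voices=[79 85 74 - -]
Op 4: note_on(82): voice 3 is free -> assigned | voices=[79 85 74 82 -]
Op 5: note_on(83): voice 4 is free -> assigned | voices=[79 85 74 82 83]
Op 6: note_off(83): free voice 4 | voices=[79 85 74 82 -]
Op 7: note_on(70): voice 4 is free -> assigned | voices=[79 85 74 82 70]
Op 8: note_on(61): all voices busy, STEAL voice 0 (pitch 79, oldest) -> assign | voices=[61 85 74 82 70]
Op 9: note_on(80): all voices busy, STEAL voice 1 (pitch 85, oldest) -> assign | voices=[61 80 74 82 70]
Op 10: note_off(80): free voice 1 | voices=[61 - 74 82 70]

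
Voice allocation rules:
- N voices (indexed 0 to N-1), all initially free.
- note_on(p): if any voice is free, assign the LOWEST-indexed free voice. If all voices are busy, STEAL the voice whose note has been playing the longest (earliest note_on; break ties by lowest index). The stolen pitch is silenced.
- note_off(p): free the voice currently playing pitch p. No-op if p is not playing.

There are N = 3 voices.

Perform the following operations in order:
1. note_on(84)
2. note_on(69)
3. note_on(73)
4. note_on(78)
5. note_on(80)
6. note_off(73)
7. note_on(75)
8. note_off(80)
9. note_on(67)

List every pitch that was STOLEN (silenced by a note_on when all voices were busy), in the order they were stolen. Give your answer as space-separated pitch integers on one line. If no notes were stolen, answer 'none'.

Op 1: note_on(84): voice 0 is free -> assigned | voices=[84 - -]
Op 2: note_on(69): voice 1 is free -> assigned | voices=[84 69 -]
Op 3: note_on(73): voice 2 is free -> assigned | voices=[84 69 73]
Op 4: note_on(78): all voices busy, STEAL voice 0 (pitch 84, oldest) -> assign | voices=[78 69 73]
Op 5: note_on(80): all voices busy, STEAL voice 1 (pitch 69, oldest) -> assign | voices=[78 80 73]
Op 6: note_off(73): free voice 2 | voices=[78 80 -]
Op 7: note_on(75): voice 2 is free -> assigned | voices=[78 80 75]
Op 8: note_off(80): free voice 1 | voices=[78 - 75]
Op 9: note_on(67): voice 1 is free -> assigned | voices=[78 67 75]

Answer: 84 69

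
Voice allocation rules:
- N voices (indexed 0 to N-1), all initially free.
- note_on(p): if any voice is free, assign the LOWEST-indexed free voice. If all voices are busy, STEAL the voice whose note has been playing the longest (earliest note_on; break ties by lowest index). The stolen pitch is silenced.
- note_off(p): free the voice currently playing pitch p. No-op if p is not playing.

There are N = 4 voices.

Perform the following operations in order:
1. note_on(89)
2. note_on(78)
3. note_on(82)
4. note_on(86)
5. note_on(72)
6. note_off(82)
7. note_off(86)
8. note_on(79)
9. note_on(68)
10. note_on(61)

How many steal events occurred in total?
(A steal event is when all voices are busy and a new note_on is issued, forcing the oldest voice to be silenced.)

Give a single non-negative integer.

Op 1: note_on(89): voice 0 is free -> assigned | voices=[89 - - -]
Op 2: note_on(78): voice 1 is free -> assigned | voices=[89 78 - -]
Op 3: note_on(82): voice 2 is free -> assigned | voices=[89 78 82 -]
Op 4: note_on(86): voice 3 is free -> assigned | voices=[89 78 82 86]
Op 5: note_on(72): all voices busy, STEAL voice 0 (pitch 89, oldest) -> assign | voices=[72 78 82 86]
Op 6: note_off(82): free voice 2 | voices=[72 78 - 86]
Op 7: note_off(86): free voice 3 | voices=[72 78 - -]
Op 8: note_on(79): voice 2 is free -> assigned | voices=[72 78 79 -]
Op 9: note_on(68): voice 3 is free -> assigned | voices=[72 78 79 68]
Op 10: note_on(61): all voices busy, STEAL voice 1 (pitch 78, oldest) -> assign | voices=[72 61 79 68]

Answer: 2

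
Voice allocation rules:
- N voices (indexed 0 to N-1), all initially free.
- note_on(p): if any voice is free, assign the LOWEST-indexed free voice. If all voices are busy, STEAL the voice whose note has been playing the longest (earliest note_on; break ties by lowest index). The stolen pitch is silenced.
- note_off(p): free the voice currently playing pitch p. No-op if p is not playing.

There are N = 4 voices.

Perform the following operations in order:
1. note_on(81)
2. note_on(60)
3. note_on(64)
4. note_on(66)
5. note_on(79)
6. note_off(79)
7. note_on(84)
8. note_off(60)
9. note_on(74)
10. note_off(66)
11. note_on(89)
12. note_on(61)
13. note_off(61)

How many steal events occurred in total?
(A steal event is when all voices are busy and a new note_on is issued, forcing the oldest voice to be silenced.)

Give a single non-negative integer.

Op 1: note_on(81): voice 0 is free -> assigned | voices=[81 - - -]
Op 2: note_on(60): voice 1 is free -> assigned | voices=[81 60 - -]
Op 3: note_on(64): voice 2 is free -> assigned | voices=[81 60 64 -]
Op 4: note_on(66): voice 3 is free -> assigned | voices=[81 60 64 66]
Op 5: note_on(79): all voices busy, STEAL voice 0 (pitch 81, oldest) -> assign | voices=[79 60 64 66]
Op 6: note_off(79): free voice 0 | voices=[- 60 64 66]
Op 7: note_on(84): voice 0 is free -> assigned | voices=[84 60 64 66]
Op 8: note_off(60): free voice 1 | voices=[84 - 64 66]
Op 9: note_on(74): voice 1 is free -> assigned | voices=[84 74 64 66]
Op 10: note_off(66): free voice 3 | voices=[84 74 64 -]
Op 11: note_on(89): voice 3 is free -> assigned | voices=[84 74 64 89]
Op 12: note_on(61): all voices busy, STEAL voice 2 (pitch 64, oldest) -> assign | voices=[84 74 61 89]
Op 13: note_off(61): free voice 2 | voices=[84 74 - 89]

Answer: 2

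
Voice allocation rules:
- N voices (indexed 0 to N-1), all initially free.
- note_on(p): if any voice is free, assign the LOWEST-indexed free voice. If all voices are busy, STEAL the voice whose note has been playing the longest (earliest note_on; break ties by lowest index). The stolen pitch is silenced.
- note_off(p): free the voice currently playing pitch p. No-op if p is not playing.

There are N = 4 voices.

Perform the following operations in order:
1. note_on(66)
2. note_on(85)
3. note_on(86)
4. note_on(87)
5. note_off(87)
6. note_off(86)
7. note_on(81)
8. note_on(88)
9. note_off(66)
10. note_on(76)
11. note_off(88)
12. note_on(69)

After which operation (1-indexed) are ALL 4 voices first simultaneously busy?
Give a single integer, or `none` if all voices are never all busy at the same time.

Answer: 4

Derivation:
Op 1: note_on(66): voice 0 is free -> assigned | voices=[66 - - -]
Op 2: note_on(85): voice 1 is free -> assigned | voices=[66 85 - -]
Op 3: note_on(86): voice 2 is free -> assigned | voices=[66 85 86 -]
Op 4: note_on(87): voice 3 is free -> assigned | voices=[66 85 86 87]
Op 5: note_off(87): free voice 3 | voices=[66 85 86 -]
Op 6: note_off(86): free voice 2 | voices=[66 85 - -]
Op 7: note_on(81): voice 2 is free -> assigned | voices=[66 85 81 -]
Op 8: note_on(88): voice 3 is free -> assigned | voices=[66 85 81 88]
Op 9: note_off(66): free voice 0 | voices=[- 85 81 88]
Op 10: note_on(76): voice 0 is free -> assigned | voices=[76 85 81 88]
Op 11: note_off(88): free voice 3 | voices=[76 85 81 -]
Op 12: note_on(69): voice 3 is free -> assigned | voices=[76 85 81 69]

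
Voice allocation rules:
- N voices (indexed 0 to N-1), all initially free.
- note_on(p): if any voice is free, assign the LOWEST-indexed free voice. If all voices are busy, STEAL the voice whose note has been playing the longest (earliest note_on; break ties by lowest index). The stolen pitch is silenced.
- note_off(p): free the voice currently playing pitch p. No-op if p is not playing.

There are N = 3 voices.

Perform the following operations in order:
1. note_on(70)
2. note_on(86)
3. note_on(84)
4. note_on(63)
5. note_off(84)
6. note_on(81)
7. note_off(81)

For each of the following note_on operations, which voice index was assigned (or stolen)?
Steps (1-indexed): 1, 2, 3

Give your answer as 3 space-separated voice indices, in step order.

Op 1: note_on(70): voice 0 is free -> assigned | voices=[70 - -]
Op 2: note_on(86): voice 1 is free -> assigned | voices=[70 86 -]
Op 3: note_on(84): voice 2 is free -> assigned | voices=[70 86 84]
Op 4: note_on(63): all voices busy, STEAL voice 0 (pitch 70, oldest) -> assign | voices=[63 86 84]
Op 5: note_off(84): free voice 2 | voices=[63 86 -]
Op 6: note_on(81): voice 2 is free -> assigned | voices=[63 86 81]
Op 7: note_off(81): free voice 2 | voices=[63 86 -]

Answer: 0 1 2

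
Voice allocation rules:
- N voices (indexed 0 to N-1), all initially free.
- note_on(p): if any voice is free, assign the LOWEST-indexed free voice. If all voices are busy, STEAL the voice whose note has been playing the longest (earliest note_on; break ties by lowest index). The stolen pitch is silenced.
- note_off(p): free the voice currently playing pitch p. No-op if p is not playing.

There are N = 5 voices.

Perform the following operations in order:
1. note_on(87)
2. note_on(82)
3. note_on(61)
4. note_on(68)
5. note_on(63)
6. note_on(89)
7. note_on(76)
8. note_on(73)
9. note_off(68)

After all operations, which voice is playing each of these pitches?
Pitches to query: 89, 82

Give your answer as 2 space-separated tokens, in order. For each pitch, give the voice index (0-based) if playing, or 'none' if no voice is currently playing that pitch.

Answer: 0 none

Derivation:
Op 1: note_on(87): voice 0 is free -> assigned | voices=[87 - - - -]
Op 2: note_on(82): voice 1 is free -> assigned | voices=[87 82 - - -]
Op 3: note_on(61): voice 2 is free -> assigned | voices=[87 82 61 - -]
Op 4: note_on(68): voice 3 is free -> assigned | voices=[87 82 61 68 -]
Op 5: note_on(63): voice 4 is free -> assigned | voices=[87 82 61 68 63]
Op 6: note_on(89): all voices busy, STEAL voice 0 (pitch 87, oldest) -> assign | voices=[89 82 61 68 63]
Op 7: note_on(76): all voices busy, STEAL voice 1 (pitch 82, oldest) -> assign | voices=[89 76 61 68 63]
Op 8: note_on(73): all voices busy, STEAL voice 2 (pitch 61, oldest) -> assign | voices=[89 76 73 68 63]
Op 9: note_off(68): free voice 3 | voices=[89 76 73 - 63]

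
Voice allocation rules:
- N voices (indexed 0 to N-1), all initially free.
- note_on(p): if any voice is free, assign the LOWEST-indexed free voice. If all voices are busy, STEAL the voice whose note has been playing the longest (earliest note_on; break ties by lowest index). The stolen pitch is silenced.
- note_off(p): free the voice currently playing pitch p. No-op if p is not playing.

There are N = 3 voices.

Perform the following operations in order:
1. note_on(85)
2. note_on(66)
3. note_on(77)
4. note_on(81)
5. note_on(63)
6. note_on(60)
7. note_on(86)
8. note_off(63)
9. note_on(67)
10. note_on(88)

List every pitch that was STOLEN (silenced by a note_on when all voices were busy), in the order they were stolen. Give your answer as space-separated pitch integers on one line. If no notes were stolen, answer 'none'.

Op 1: note_on(85): voice 0 is free -> assigned | voices=[85 - -]
Op 2: note_on(66): voice 1 is free -> assigned | voices=[85 66 -]
Op 3: note_on(77): voice 2 is free -> assigned | voices=[85 66 77]
Op 4: note_on(81): all voices busy, STEAL voice 0 (pitch 85, oldest) -> assign | voices=[81 66 77]
Op 5: note_on(63): all voices busy, STEAL voice 1 (pitch 66, oldest) -> assign | voices=[81 63 77]
Op 6: note_on(60): all voices busy, STEAL voice 2 (pitch 77, oldest) -> assign | voices=[81 63 60]
Op 7: note_on(86): all voices busy, STEAL voice 0 (pitch 81, oldest) -> assign | voices=[86 63 60]
Op 8: note_off(63): free voice 1 | voices=[86 - 60]
Op 9: note_on(67): voice 1 is free -> assigned | voices=[86 67 60]
Op 10: note_on(88): all voices busy, STEAL voice 2 (pitch 60, oldest) -> assign | voices=[86 67 88]

Answer: 85 66 77 81 60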